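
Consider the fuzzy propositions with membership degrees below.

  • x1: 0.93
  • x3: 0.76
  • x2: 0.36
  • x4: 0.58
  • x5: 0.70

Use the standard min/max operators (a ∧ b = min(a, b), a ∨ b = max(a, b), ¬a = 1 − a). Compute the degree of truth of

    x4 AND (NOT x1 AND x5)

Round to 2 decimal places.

NOT x1 = 1 − 0.93 = 0.07
NOT x1 AND x5 = min(a, b) on (0.07, 0.70) = 0.07
x4 AND (NOT x1 AND x5) = min(a, b) on (0.58, 0.07) = 0.07

0.07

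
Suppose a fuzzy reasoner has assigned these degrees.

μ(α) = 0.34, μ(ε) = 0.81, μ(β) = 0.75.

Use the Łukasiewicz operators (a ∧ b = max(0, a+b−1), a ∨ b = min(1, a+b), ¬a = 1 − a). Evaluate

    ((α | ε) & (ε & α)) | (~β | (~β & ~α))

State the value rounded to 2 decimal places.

0.40

α | ε = min(1, a+b) on (0.34, 0.81) = 1.00
ε & α = max(0, a+b−1) on (0.81, 0.34) = 0.15
(α | ε) & (ε & α) = max(0, a+b−1) on (1.00, 0.15) = 0.15
~β = 1 − 0.75 = 0.25
~β = 1 − 0.75 = 0.25
~α = 1 − 0.34 = 0.66
~β & ~α = max(0, a+b−1) on (0.25, 0.66) = 0.00
~β | (~β & ~α) = min(1, a+b) on (0.25, 0.00) = 0.25
((α | ε) & (ε & α)) | (~β | (~β & ~α)) = min(1, a+b) on (0.15, 0.25) = 0.40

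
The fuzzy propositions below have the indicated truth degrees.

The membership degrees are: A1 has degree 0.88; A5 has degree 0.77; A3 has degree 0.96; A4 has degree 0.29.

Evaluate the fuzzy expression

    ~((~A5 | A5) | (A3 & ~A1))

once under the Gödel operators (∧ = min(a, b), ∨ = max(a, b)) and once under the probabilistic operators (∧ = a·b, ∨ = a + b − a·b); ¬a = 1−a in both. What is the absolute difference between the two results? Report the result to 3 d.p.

0.073

Under Gödel:
  ~A5 = 1 − 0.77 = 0.23
  ~A5 | A5 = max(a, b) on (0.23, 0.77) = 0.77
  ~A1 = 1 − 0.88 = 0.12
  A3 & ~A1 = min(a, b) on (0.96, 0.12) = 0.12
  (~A5 | A5) | (A3 & ~A1) = max(a, b) on (0.77, 0.12) = 0.77
  ~((~A5 | A5) | (A3 & ~A1)) = 1 − 0.77 = 0.23
  → value = 0.2300
Under probabilistic:
  ~A5 = 1 − 0.7700 = 0.2300
  ~A5 | A5 = a + b − a·b on (0.2300, 0.7700) = 0.8229
  ~A1 = 1 − 0.8800 = 0.1200
  A3 & ~A1 = a·b on (0.9600, 0.1200) = 0.1152
  (~A5 | A5) | (A3 & ~A1) = a + b − a·b on (0.8229, 0.1152) = 0.8433
  ~((~A5 | A5) | (A3 & ~A1)) = 1 − 0.8433 = 0.1567
  → value = 0.1567
|0.2300 − 0.1567| = 0.073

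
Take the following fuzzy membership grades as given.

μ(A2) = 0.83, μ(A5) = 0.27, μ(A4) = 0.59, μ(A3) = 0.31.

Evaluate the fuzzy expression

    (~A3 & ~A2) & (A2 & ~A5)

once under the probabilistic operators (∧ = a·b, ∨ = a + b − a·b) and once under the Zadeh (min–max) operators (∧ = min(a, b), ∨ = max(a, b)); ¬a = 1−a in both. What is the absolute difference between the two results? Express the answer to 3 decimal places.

0.099

Under probabilistic:
  ~A3 = 1 − 0.3100 = 0.6900
  ~A2 = 1 − 0.8300 = 0.1700
  ~A3 & ~A2 = a·b on (0.6900, 0.1700) = 0.1173
  ~A5 = 1 − 0.2700 = 0.7300
  A2 & ~A5 = a·b on (0.8300, 0.7300) = 0.6059
  (~A3 & ~A2) & (A2 & ~A5) = a·b on (0.1173, 0.6059) = 0.0711
  → value = 0.0711
Under Zadeh (min–max):
  ~A3 = 1 − 0.31 = 0.69
  ~A2 = 1 − 0.83 = 0.17
  ~A3 & ~A2 = min(a, b) on (0.69, 0.17) = 0.17
  ~A5 = 1 − 0.27 = 0.73
  A2 & ~A5 = min(a, b) on (0.83, 0.73) = 0.73
  (~A3 & ~A2) & (A2 & ~A5) = min(a, b) on (0.17, 0.73) = 0.17
  → value = 0.1700
|0.0711 − 0.1700| = 0.099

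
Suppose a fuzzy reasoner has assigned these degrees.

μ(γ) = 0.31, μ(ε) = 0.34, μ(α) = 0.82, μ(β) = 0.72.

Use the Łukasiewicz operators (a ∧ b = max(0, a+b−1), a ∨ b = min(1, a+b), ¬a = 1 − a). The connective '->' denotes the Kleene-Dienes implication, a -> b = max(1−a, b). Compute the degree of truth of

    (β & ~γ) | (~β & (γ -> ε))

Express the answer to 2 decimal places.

~γ = 1 − 0.31 = 0.69
β & ~γ = max(0, a+b−1) on (0.72, 0.69) = 0.41
~β = 1 − 0.72 = 0.28
γ -> ε  [Kleene-Dienes: max(1−a, b)] with a=0.31, b=0.34 → 0.69
~β & (γ -> ε) = max(0, a+b−1) on (0.28, 0.69) = 0.00
(β & ~γ) | (~β & (γ -> ε)) = min(1, a+b) on (0.41, 0.00) = 0.41

0.41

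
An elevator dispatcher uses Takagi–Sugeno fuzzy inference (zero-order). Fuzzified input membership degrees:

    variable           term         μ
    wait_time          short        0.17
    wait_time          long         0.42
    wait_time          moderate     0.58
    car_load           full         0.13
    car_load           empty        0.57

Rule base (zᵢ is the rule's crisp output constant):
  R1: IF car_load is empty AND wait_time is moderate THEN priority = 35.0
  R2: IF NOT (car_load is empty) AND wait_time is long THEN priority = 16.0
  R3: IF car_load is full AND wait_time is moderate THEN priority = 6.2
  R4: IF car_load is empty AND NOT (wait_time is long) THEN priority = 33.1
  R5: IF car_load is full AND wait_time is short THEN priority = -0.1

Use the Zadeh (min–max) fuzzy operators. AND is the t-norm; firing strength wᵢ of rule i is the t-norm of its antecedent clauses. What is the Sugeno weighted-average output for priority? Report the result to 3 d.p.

R1 (z=35.0): empty=0.57, moderate=0.58; AND[min(a, b)] → w = 0.57
R2 (z=16.0): ¬empty=1−0.57=0.43, long=0.42; AND[min(a, b)] → w = 0.42
R3 (z=6.2): full=0.13, moderate=0.58; AND[min(a, b)] → w = 0.13
R4 (z=33.1): empty=0.57, ¬long=1−0.42=0.58; AND[min(a, b)] → w = 0.57
R5 (z=-0.1): full=0.13, short=0.17; AND[min(a, b)] → w = 0.13
Weighted average = (0.57·35.0 + 0.42·16.0 + 0.13·6.2 + 0.57·33.1 + 0.13·-0.1) / (0.57 + 0.42 + 0.13 + 0.57 + 0.13)
  = 46.3300 / 1.8200 = 25.456

25.456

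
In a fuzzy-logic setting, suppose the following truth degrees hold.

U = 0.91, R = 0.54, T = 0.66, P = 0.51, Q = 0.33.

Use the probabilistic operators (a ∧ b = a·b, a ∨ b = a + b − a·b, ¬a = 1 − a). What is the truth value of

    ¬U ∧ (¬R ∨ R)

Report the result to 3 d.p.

0.068

¬U = 1 − 0.9100 = 0.0900
¬R = 1 − 0.5400 = 0.4600
¬R ∨ R = a + b − a·b on (0.4600, 0.5400) = 0.7516
¬U ∧ (¬R ∨ R) = a·b on (0.0900, 0.7516) = 0.0676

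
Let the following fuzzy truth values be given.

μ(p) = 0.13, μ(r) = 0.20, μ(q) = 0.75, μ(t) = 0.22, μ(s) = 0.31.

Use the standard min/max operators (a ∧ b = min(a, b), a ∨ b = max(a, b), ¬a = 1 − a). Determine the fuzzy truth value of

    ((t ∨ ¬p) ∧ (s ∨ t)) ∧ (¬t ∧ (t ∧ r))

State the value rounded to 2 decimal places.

0.20

¬p = 1 − 0.13 = 0.87
t ∨ ¬p = max(a, b) on (0.22, 0.87) = 0.87
s ∨ t = max(a, b) on (0.31, 0.22) = 0.31
(t ∨ ¬p) ∧ (s ∨ t) = min(a, b) on (0.87, 0.31) = 0.31
¬t = 1 − 0.22 = 0.78
t ∧ r = min(a, b) on (0.22, 0.20) = 0.20
¬t ∧ (t ∧ r) = min(a, b) on (0.78, 0.20) = 0.20
((t ∨ ¬p) ∧ (s ∨ t)) ∧ (¬t ∧ (t ∧ r)) = min(a, b) on (0.31, 0.20) = 0.20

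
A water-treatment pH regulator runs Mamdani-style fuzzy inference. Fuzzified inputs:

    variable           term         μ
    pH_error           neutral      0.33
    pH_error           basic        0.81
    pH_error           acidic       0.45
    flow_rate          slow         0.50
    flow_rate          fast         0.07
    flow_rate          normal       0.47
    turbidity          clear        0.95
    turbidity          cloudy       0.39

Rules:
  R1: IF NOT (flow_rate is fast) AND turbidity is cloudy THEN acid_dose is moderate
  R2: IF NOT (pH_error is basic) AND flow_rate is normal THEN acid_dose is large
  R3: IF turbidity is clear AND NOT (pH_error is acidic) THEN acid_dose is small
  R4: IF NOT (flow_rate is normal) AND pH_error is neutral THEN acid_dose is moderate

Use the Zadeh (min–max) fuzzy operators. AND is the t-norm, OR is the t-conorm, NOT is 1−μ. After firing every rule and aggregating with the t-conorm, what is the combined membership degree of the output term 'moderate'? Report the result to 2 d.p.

R1: ¬fast=1−0.07=0.93, cloudy=0.39; AND[min(a, b)] → w = 0.39
R2: ¬basic=1−0.81=0.19, normal=0.47; AND[min(a, b)] → w = 0.19
R3: clear=0.95, ¬acidic=1−0.45=0.55; AND[min(a, b)] → w = 0.55
R4: ¬normal=1−0.47=0.53, neutral=0.33; AND[min(a, b)] → w = 0.33
Rules with consequent 'moderate': {R1, R4} → strengths 0.39, 0.33
Aggregate via t-conorm [max(a, b)]: 0.39

0.39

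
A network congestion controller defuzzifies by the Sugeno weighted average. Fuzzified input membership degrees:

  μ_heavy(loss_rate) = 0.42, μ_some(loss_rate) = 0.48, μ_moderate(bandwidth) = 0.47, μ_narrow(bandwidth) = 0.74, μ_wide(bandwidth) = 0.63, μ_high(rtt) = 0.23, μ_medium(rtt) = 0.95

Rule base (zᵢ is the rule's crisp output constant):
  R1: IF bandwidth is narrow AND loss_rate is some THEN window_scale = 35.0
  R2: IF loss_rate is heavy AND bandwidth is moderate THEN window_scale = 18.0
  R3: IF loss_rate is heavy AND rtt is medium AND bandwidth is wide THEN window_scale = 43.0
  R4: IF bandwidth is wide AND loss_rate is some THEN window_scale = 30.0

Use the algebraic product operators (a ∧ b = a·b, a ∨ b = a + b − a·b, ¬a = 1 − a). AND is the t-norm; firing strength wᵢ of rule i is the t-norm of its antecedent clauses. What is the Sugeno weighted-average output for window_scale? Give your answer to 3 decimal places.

32.418

R1 (z=35.0): narrow=0.74, some=0.48; AND[a·b] → w = 0.3552
R2 (z=18.0): heavy=0.42, moderate=0.47; AND[a·b] → w = 0.1974
R3 (z=43.0): heavy=0.42, medium=0.95, wide=0.63; AND[a·b] → w = 0.2514
R4 (z=30.0): wide=0.63, some=0.48; AND[a·b] → w = 0.3024
Weighted average = (0.3552·35.0 + 0.1974·18.0 + 0.2514·43.0 + 0.3024·30.0) / (0.3552 + 0.1974 + 0.2514 + 0.3024)
  = 35.8661 / 1.1064 = 32.418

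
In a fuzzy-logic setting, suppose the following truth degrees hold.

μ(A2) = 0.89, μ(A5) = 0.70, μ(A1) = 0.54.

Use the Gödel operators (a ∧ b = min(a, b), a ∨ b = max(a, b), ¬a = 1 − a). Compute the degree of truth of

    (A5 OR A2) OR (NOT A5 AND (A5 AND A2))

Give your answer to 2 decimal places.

A5 OR A2 = max(a, b) on (0.70, 0.89) = 0.89
NOT A5 = 1 − 0.70 = 0.30
A5 AND A2 = min(a, b) on (0.70, 0.89) = 0.70
NOT A5 AND (A5 AND A2) = min(a, b) on (0.30, 0.70) = 0.30
(A5 OR A2) OR (NOT A5 AND (A5 AND A2)) = max(a, b) on (0.89, 0.30) = 0.89

0.89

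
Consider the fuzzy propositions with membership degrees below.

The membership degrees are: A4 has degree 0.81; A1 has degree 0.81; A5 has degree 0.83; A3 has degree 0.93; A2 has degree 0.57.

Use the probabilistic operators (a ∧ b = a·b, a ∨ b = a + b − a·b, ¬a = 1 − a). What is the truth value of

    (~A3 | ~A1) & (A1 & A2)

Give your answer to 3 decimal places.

0.114

~A3 = 1 − 0.9300 = 0.0700
~A1 = 1 − 0.8100 = 0.1900
~A3 | ~A1 = a + b − a·b on (0.0700, 0.1900) = 0.2467
A1 & A2 = a·b on (0.8100, 0.5700) = 0.4617
(~A3 | ~A1) & (A1 & A2) = a·b on (0.2467, 0.4617) = 0.1139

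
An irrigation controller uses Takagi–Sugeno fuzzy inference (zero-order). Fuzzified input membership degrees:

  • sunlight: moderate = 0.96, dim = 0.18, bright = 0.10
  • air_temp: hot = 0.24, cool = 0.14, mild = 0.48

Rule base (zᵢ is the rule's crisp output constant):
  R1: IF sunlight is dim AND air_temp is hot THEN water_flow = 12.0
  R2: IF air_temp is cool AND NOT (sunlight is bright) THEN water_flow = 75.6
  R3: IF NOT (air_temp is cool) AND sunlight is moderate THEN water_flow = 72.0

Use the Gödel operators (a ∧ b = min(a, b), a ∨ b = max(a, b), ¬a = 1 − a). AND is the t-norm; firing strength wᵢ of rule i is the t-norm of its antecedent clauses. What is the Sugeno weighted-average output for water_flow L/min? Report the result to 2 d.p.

R1 (z=12.0): dim=0.18, hot=0.24; AND[min(a, b)] → w = 0.18
R2 (z=75.6): cool=0.14, ¬bright=1−0.10=0.90; AND[min(a, b)] → w = 0.14
R3 (z=72.0): ¬cool=1−0.14=0.86, moderate=0.96; AND[min(a, b)] → w = 0.86
Weighted average = (0.18·12.0 + 0.14·75.6 + 0.86·72.0) / (0.18 + 0.14 + 0.86)
  = 74.6640 / 1.1800 = 63.27

63.27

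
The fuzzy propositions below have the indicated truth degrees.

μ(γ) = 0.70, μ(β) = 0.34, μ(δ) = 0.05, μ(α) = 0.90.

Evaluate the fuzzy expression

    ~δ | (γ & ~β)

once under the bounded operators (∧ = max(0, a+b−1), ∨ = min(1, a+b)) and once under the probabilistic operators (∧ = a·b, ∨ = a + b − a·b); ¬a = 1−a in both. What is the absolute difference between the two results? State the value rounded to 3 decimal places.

Under bounded:
  ~δ = 1 − 0.05 = 0.95
  ~β = 1 − 0.34 = 0.66
  γ & ~β = max(0, a+b−1) on (0.70, 0.66) = 0.36
  ~δ | (γ & ~β) = min(1, a+b) on (0.95, 0.36) = 1.00
  → value = 1.0000
Under probabilistic:
  ~δ = 1 − 0.0500 = 0.9500
  ~β = 1 − 0.3400 = 0.6600
  γ & ~β = a·b on (0.7000, 0.6600) = 0.4620
  ~δ | (γ & ~β) = a + b − a·b on (0.9500, 0.4620) = 0.9731
  → value = 0.9731
|1.0000 − 0.9731| = 0.027

0.027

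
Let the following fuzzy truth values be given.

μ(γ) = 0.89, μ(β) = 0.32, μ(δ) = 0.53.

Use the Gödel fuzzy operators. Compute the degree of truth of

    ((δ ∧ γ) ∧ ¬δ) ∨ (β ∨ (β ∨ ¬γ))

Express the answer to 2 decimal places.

δ ∧ γ = min(a, b) on (0.53, 0.89) = 0.53
¬δ = 1 − 0.53 = 0.47
(δ ∧ γ) ∧ ¬δ = min(a, b) on (0.53, 0.47) = 0.47
¬γ = 1 − 0.89 = 0.11
β ∨ ¬γ = max(a, b) on (0.32, 0.11) = 0.32
β ∨ (β ∨ ¬γ) = max(a, b) on (0.32, 0.32) = 0.32
((δ ∧ γ) ∧ ¬δ) ∨ (β ∨ (β ∨ ¬γ)) = max(a, b) on (0.47, 0.32) = 0.47

0.47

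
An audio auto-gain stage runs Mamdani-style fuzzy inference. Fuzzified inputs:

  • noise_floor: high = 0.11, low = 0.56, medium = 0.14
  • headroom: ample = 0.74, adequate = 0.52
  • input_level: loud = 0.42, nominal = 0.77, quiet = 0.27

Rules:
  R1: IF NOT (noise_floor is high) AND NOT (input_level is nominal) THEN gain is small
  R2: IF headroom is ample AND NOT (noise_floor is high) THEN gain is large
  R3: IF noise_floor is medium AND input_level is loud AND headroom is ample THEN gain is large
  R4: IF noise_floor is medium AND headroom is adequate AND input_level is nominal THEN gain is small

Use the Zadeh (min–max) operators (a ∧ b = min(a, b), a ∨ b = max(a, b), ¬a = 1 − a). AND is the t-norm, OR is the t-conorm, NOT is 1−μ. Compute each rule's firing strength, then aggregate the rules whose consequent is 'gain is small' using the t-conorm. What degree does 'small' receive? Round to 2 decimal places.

0.23

R1: ¬high=1−0.11=0.89, ¬nominal=1−0.77=0.23; AND[min(a, b)] → w = 0.23
R2: ample=0.74, ¬high=1−0.11=0.89; AND[min(a, b)] → w = 0.74
R3: medium=0.14, loud=0.42, ample=0.74; AND[min(a, b)] → w = 0.14
R4: medium=0.14, adequate=0.52, nominal=0.77; AND[min(a, b)] → w = 0.14
Rules with consequent 'small': {R1, R4} → strengths 0.23, 0.14
Aggregate via t-conorm [max(a, b)]: 0.23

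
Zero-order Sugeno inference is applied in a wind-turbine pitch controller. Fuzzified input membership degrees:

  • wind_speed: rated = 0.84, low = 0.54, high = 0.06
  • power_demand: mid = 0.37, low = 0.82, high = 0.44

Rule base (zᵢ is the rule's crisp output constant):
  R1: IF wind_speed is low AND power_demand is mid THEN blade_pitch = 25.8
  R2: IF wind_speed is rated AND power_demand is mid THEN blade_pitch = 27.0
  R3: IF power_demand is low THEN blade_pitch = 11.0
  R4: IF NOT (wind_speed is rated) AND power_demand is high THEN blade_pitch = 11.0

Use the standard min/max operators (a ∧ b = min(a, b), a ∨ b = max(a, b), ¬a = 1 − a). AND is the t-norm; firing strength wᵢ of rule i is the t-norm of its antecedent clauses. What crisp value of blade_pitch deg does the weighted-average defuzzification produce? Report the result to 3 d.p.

R1 (z=25.8): low=0.54, mid=0.37; AND[min(a, b)] → w = 0.37
R2 (z=27.0): rated=0.84, mid=0.37; AND[min(a, b)] → w = 0.37
R3 (z=11.0): low=0.82 → w = 0.82
R4 (z=11.0): ¬rated=1−0.84=0.16, high=0.44; AND[min(a, b)] → w = 0.16
Weighted average = (0.37·25.8 + 0.37·27.0 + 0.82·11.0 + 0.16·11.0) / (0.37 + 0.37 + 0.82 + 0.16)
  = 30.3160 / 1.7200 = 17.626

17.626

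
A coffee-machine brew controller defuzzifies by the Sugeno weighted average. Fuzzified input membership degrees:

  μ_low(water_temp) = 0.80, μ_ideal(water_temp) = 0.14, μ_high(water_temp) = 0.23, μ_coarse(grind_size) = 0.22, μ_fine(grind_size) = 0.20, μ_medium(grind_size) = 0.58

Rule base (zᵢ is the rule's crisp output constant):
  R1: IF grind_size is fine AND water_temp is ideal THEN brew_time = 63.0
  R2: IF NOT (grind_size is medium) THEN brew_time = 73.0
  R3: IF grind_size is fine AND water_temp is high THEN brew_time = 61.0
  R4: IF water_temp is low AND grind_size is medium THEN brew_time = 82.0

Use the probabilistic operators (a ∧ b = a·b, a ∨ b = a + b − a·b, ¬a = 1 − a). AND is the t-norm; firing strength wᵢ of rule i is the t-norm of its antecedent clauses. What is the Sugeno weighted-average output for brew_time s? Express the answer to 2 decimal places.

76.49

R1 (z=63.0): fine=0.20, ideal=0.14; AND[a·b] → w = 0.0280
R2 (z=73.0): ¬medium=1−0.58=0.42 → w = 0.4200
R3 (z=61.0): fine=0.20, high=0.23; AND[a·b] → w = 0.0460
R4 (z=82.0): low=0.80, medium=0.58; AND[a·b] → w = 0.4640
Weighted average = (0.0280·63.0 + 0.4200·73.0 + 0.0460·61.0 + 0.4640·82.0) / (0.0280 + 0.4200 + 0.0460 + 0.4640)
  = 73.2780 / 0.9580 = 76.49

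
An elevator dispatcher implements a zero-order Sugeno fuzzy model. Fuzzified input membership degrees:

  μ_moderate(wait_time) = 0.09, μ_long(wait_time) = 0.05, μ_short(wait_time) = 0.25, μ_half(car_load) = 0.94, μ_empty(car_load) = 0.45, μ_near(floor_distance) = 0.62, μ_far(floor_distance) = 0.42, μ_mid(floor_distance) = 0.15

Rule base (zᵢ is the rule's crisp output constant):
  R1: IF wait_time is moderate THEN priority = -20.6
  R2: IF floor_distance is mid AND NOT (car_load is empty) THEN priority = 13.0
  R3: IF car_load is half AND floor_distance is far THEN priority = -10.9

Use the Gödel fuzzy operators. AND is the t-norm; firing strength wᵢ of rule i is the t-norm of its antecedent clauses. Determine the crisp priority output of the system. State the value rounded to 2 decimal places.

-6.79

R1 (z=-20.6): moderate=0.09 → w = 0.09
R2 (z=13.0): mid=0.15, ¬empty=1−0.45=0.55; AND[min(a, b)] → w = 0.15
R3 (z=-10.9): half=0.94, far=0.42; AND[min(a, b)] → w = 0.42
Weighted average = (0.09·-20.6 + 0.15·13.0 + 0.42·-10.9) / (0.09 + 0.15 + 0.42)
  = -4.4820 / 0.6600 = -6.79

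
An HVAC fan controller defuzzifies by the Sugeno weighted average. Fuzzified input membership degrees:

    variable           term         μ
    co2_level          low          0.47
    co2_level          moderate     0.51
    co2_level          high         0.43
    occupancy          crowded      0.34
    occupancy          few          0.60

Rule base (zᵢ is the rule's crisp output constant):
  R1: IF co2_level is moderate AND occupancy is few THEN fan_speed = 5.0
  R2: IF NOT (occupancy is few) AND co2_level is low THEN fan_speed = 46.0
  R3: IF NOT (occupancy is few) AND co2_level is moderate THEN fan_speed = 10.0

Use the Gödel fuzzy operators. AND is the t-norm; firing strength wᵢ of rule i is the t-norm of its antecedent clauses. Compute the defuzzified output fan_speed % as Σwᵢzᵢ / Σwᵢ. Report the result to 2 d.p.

19.05

R1 (z=5.0): moderate=0.51, few=0.60; AND[min(a, b)] → w = 0.51
R2 (z=46.0): ¬few=1−0.60=0.40, low=0.47; AND[min(a, b)] → w = 0.40
R3 (z=10.0): ¬few=1−0.60=0.40, moderate=0.51; AND[min(a, b)] → w = 0.40
Weighted average = (0.51·5.0 + 0.40·46.0 + 0.40·10.0) / (0.51 + 0.40 + 0.40)
  = 24.9500 / 1.3100 = 19.05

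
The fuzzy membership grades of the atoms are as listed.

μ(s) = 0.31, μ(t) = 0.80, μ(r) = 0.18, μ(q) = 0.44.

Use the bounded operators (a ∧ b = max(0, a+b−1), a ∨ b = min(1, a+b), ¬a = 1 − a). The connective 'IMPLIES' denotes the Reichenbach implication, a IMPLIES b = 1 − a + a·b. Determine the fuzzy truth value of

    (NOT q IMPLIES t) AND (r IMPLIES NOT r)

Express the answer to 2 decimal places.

NOT q = 1 − 0.44 = 0.56
NOT q IMPLIES t  [Reichenbach: 1 − a + a·b] with a=0.56, b=0.80 → 0.89
NOT r = 1 − 0.18 = 0.82
r IMPLIES NOT r  [Reichenbach: 1 − a + a·b] with a=0.18, b=0.82 → 0.97
(NOT q IMPLIES t) AND (r IMPLIES NOT r) = max(0, a+b−1) on (0.89, 0.97) = 0.86

0.86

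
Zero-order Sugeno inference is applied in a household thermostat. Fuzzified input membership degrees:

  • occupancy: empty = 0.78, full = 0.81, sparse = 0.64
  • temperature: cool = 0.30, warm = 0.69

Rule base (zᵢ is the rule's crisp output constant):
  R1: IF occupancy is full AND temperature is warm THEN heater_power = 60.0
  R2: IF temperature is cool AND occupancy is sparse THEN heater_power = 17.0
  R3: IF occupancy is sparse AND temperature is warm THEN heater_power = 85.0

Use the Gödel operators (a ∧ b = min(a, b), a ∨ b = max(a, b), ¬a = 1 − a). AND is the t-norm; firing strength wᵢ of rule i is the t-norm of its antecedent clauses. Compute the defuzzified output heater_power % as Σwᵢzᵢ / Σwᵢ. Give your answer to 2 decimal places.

R1 (z=60.0): full=0.81, warm=0.69; AND[min(a, b)] → w = 0.69
R2 (z=17.0): cool=0.30, sparse=0.64; AND[min(a, b)] → w = 0.30
R3 (z=85.0): sparse=0.64, warm=0.69; AND[min(a, b)] → w = 0.64
Weighted average = (0.69·60.0 + 0.30·17.0 + 0.64·85.0) / (0.69 + 0.30 + 0.64)
  = 100.9000 / 1.6300 = 61.90

61.90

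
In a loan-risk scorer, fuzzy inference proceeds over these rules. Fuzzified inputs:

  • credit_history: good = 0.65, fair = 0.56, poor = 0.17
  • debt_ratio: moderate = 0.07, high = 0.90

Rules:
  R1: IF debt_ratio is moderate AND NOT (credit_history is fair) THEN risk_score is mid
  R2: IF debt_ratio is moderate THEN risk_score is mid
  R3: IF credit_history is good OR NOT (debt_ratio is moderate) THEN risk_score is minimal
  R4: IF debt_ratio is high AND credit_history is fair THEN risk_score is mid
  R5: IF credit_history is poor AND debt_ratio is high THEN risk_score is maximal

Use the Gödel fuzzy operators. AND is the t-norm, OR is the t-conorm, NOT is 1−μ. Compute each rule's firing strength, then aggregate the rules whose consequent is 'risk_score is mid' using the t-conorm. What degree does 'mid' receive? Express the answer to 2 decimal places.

0.56

R1: moderate=0.07, ¬fair=1−0.56=0.44; AND[min(a, b)] → w = 0.07
R2: moderate=0.07 → w = 0.07
R3: good=0.65, ¬moderate=1−0.07=0.93; OR[max(a, b)] → w = 0.93
R4: high=0.90, fair=0.56; AND[min(a, b)] → w = 0.56
R5: poor=0.17, high=0.90; AND[min(a, b)] → w = 0.17
Rules with consequent 'mid': {R1, R2, R4} → strengths 0.07, 0.07, 0.56
Aggregate via t-conorm [max(a, b)]: 0.56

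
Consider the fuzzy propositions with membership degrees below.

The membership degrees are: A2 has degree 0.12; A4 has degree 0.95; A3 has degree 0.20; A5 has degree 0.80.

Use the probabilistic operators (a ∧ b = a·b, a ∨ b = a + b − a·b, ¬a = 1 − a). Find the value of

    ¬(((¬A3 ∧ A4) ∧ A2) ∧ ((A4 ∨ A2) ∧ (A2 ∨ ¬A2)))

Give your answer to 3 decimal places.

¬A3 = 1 − 0.2000 = 0.8000
¬A3 ∧ A4 = a·b on (0.8000, 0.9500) = 0.7600
(¬A3 ∧ A4) ∧ A2 = a·b on (0.7600, 0.1200) = 0.0912
A4 ∨ A2 = a + b − a·b on (0.9500, 0.1200) = 0.9560
¬A2 = 1 − 0.1200 = 0.8800
A2 ∨ ¬A2 = a + b − a·b on (0.1200, 0.8800) = 0.8944
(A4 ∨ A2) ∧ (A2 ∨ ¬A2) = a·b on (0.9560, 0.8944) = 0.8550
((¬A3 ∧ A4) ∧ A2) ∧ ((A4 ∨ A2) ∧ (A2 ∨ ¬A2)) = a·b on (0.0912, 0.8550) = 0.0780
¬(((¬A3 ∧ A4) ∧ A2) ∧ ((A4 ∨ A2) ∧ (A2 ∨ ¬A2))) = 1 − 0.0780 = 0.9220

0.922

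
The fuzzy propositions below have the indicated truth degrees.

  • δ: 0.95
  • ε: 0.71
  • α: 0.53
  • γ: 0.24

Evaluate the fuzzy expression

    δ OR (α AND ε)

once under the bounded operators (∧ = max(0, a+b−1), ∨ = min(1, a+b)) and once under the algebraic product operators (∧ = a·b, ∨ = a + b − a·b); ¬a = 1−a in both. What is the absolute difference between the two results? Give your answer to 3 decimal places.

Under bounded:
  α AND ε = max(0, a+b−1) on (0.53, 0.71) = 0.24
  δ OR (α AND ε) = min(1, a+b) on (0.95, 0.24) = 1.00
  → value = 1.0000
Under algebraic product:
  α AND ε = a·b on (0.5300, 0.7100) = 0.3763
  δ OR (α AND ε) = a + b − a·b on (0.9500, 0.3763) = 0.9688
  → value = 0.9688
|1.0000 − 0.9688| = 0.031

0.031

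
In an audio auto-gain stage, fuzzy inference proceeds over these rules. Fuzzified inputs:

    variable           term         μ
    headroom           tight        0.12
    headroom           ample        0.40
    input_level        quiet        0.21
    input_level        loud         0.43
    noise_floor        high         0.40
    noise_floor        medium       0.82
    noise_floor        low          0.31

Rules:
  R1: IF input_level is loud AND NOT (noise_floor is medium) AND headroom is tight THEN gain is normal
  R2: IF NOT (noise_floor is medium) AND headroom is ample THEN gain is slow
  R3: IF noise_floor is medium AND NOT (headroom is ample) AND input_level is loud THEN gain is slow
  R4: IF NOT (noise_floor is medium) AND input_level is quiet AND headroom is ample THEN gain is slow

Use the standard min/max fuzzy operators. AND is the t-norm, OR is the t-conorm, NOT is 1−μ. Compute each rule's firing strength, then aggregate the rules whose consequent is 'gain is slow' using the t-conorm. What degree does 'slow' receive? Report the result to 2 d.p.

R1: loud=0.43, ¬medium=1−0.82=0.18, tight=0.12; AND[min(a, b)] → w = 0.12
R2: ¬medium=1−0.82=0.18, ample=0.40; AND[min(a, b)] → w = 0.18
R3: medium=0.82, ¬ample=1−0.40=0.60, loud=0.43; AND[min(a, b)] → w = 0.43
R4: ¬medium=1−0.82=0.18, quiet=0.21, ample=0.40; AND[min(a, b)] → w = 0.18
Rules with consequent 'slow': {R2, R3, R4} → strengths 0.18, 0.43, 0.18
Aggregate via t-conorm [max(a, b)]: 0.43

0.43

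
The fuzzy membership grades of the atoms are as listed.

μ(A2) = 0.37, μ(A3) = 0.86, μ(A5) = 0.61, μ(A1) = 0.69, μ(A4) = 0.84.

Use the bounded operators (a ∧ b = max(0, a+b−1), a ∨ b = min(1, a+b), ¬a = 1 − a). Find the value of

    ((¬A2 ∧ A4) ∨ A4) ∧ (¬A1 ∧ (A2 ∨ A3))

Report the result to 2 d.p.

0.31

¬A2 = 1 − 0.37 = 0.63
¬A2 ∧ A4 = max(0, a+b−1) on (0.63, 0.84) = 0.47
(¬A2 ∧ A4) ∨ A4 = min(1, a+b) on (0.47, 0.84) = 1.00
¬A1 = 1 − 0.69 = 0.31
A2 ∨ A3 = min(1, a+b) on (0.37, 0.86) = 1.00
¬A1 ∧ (A2 ∨ A3) = max(0, a+b−1) on (0.31, 1.00) = 0.31
((¬A2 ∧ A4) ∨ A4) ∧ (¬A1 ∧ (A2 ∨ A3)) = max(0, a+b−1) on (1.00, 0.31) = 0.31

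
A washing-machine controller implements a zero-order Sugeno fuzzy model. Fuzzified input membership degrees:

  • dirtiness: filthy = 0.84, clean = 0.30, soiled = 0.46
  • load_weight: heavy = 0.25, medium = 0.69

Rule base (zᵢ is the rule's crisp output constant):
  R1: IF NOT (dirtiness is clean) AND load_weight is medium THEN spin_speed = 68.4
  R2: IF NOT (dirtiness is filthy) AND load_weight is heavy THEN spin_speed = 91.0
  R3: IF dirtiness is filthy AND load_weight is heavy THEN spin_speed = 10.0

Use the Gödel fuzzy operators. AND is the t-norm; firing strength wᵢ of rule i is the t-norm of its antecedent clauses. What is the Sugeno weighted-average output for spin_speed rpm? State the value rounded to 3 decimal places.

58.415

R1 (z=68.4): ¬clean=1−0.30=0.70, medium=0.69; AND[min(a, b)] → w = 0.69
R2 (z=91.0): ¬filthy=1−0.84=0.16, heavy=0.25; AND[min(a, b)] → w = 0.16
R3 (z=10.0): filthy=0.84, heavy=0.25; AND[min(a, b)] → w = 0.25
Weighted average = (0.69·68.4 + 0.16·91.0 + 0.25·10.0) / (0.69 + 0.16 + 0.25)
  = 64.2560 / 1.1000 = 58.415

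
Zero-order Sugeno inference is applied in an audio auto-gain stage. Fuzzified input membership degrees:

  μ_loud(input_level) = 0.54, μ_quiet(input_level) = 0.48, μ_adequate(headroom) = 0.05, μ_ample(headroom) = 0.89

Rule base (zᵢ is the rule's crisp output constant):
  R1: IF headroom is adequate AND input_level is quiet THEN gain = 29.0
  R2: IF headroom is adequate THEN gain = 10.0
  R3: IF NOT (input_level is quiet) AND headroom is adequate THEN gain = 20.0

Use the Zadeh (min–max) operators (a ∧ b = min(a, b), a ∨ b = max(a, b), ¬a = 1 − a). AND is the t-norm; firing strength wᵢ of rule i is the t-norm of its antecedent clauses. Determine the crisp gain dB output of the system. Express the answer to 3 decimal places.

19.667

R1 (z=29.0): adequate=0.05, quiet=0.48; AND[min(a, b)] → w = 0.05
R2 (z=10.0): adequate=0.05 → w = 0.05
R3 (z=20.0): ¬quiet=1−0.48=0.52, adequate=0.05; AND[min(a, b)] → w = 0.05
Weighted average = (0.05·29.0 + 0.05·10.0 + 0.05·20.0) / (0.05 + 0.05 + 0.05)
  = 2.9500 / 0.1500 = 19.667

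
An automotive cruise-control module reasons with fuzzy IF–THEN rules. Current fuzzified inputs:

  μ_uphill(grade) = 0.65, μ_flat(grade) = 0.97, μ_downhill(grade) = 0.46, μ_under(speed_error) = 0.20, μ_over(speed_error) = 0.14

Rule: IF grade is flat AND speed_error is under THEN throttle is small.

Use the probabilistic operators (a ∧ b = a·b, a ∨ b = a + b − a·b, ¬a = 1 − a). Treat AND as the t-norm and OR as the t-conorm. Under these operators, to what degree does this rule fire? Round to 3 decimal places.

0.194

firing strength: flat=0.97, under=0.20; AND[a·b] → w = 0.1940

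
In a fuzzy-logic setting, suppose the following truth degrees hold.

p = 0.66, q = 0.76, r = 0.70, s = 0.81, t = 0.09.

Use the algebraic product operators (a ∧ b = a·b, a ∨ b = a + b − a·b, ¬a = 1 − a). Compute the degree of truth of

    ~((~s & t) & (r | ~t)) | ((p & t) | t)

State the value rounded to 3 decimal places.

0.986

~s = 1 − 0.8100 = 0.1900
~s & t = a·b on (0.1900, 0.0900) = 0.0171
~t = 1 − 0.0900 = 0.9100
r | ~t = a + b − a·b on (0.7000, 0.9100) = 0.9730
(~s & t) & (r | ~t) = a·b on (0.0171, 0.9730) = 0.0166
~((~s & t) & (r | ~t)) = 1 − 0.0166 = 0.9834
p & t = a·b on (0.6600, 0.0900) = 0.0594
(p & t) | t = a + b − a·b on (0.0594, 0.0900) = 0.1441
~((~s & t) & (r | ~t)) | ((p & t) | t) = a + b − a·b on (0.9834, 0.1441) = 0.9858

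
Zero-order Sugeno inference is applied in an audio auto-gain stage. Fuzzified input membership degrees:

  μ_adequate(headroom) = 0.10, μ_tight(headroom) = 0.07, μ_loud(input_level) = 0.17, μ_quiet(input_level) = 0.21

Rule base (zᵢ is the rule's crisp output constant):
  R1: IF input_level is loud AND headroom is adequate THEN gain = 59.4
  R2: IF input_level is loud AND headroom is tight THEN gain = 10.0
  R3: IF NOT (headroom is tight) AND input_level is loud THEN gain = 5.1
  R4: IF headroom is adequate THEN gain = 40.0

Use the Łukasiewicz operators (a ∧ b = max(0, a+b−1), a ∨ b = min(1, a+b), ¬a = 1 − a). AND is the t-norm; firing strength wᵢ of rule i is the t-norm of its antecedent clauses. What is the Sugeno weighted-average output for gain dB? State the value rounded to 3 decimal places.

R1 (z=59.4): loud=0.17, adequate=0.10; AND[max(0, a+b−1)] → w = 0.00
R2 (z=10.0): loud=0.17, tight=0.07; AND[max(0, a+b−1)] → w = 0.00
R3 (z=5.1): ¬tight=1−0.07=0.93, loud=0.17; AND[max(0, a+b−1)] → w = 0.10
R4 (z=40.0): adequate=0.10 → w = 0.10
Weighted average = (0.00·59.4 + 0.00·10.0 + 0.10·5.1 + 0.10·40.0) / (0.00 + 0.00 + 0.10 + 0.10)
  = 4.5100 / 0.2000 = 22.550

22.550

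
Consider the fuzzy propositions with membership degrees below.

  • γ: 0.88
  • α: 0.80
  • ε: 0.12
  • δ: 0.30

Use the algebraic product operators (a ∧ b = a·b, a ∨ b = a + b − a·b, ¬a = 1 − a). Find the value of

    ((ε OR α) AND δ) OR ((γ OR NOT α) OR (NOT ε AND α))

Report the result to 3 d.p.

0.979

ε OR α = a + b − a·b on (0.1200, 0.8000) = 0.8240
(ε OR α) AND δ = a·b on (0.8240, 0.3000) = 0.2472
NOT α = 1 − 0.8000 = 0.2000
γ OR NOT α = a + b − a·b on (0.8800, 0.2000) = 0.9040
NOT ε = 1 − 0.1200 = 0.8800
NOT ε AND α = a·b on (0.8800, 0.8000) = 0.7040
(γ OR NOT α) OR (NOT ε AND α) = a + b − a·b on (0.9040, 0.7040) = 0.9716
((ε OR α) AND δ) OR ((γ OR NOT α) OR (NOT ε AND α)) = a + b − a·b on (0.2472, 0.9716) = 0.9786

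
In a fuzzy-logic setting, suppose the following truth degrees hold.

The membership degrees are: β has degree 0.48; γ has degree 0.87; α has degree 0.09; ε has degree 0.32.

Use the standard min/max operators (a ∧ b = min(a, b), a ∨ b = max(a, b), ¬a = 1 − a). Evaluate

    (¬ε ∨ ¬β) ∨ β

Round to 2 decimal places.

0.68

¬ε = 1 − 0.32 = 0.68
¬β = 1 − 0.48 = 0.52
¬ε ∨ ¬β = max(a, b) on (0.68, 0.52) = 0.68
(¬ε ∨ ¬β) ∨ β = max(a, b) on (0.68, 0.48) = 0.68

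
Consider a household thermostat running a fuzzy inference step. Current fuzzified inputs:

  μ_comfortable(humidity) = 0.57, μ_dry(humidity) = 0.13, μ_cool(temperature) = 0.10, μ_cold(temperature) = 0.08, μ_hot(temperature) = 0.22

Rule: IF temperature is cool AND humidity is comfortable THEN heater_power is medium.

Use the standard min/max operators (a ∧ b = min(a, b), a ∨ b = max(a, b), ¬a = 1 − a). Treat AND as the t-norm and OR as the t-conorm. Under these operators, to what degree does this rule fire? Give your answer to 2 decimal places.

0.10

firing strength: cool=0.10, comfortable=0.57; AND[min(a, b)] → w = 0.10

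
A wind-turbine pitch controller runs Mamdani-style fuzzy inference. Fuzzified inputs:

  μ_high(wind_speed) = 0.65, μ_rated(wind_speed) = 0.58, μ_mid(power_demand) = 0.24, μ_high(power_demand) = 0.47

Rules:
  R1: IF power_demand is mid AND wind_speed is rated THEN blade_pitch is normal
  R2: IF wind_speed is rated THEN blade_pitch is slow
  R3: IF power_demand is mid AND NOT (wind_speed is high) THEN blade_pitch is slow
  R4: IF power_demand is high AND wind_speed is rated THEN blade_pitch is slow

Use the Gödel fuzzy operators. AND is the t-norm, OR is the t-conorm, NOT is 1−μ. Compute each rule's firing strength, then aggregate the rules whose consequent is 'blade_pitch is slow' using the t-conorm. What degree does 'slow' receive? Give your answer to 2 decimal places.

0.58

R1: mid=0.24, rated=0.58; AND[min(a, b)] → w = 0.24
R2: rated=0.58 → w = 0.58
R3: mid=0.24, ¬high=1−0.65=0.35; AND[min(a, b)] → w = 0.24
R4: high=0.47, rated=0.58; AND[min(a, b)] → w = 0.47
Rules with consequent 'slow': {R2, R3, R4} → strengths 0.58, 0.24, 0.47
Aggregate via t-conorm [max(a, b)]: 0.58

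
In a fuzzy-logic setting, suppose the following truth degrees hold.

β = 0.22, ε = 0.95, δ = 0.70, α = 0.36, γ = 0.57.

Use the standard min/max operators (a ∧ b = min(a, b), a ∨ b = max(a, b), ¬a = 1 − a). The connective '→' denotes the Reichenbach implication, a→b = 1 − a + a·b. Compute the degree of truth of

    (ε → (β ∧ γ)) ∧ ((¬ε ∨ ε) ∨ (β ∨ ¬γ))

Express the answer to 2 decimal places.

0.26

β ∧ γ = min(a, b) on (0.22, 0.57) = 0.22
ε → (β ∧ γ)  [Reichenbach: 1 − a + a·b] with a=0.95, b=0.22 → 0.26
¬ε = 1 − 0.95 = 0.05
¬ε ∨ ε = max(a, b) on (0.05, 0.95) = 0.95
¬γ = 1 − 0.57 = 0.43
β ∨ ¬γ = max(a, b) on (0.22, 0.43) = 0.43
(¬ε ∨ ε) ∨ (β ∨ ¬γ) = max(a, b) on (0.95, 0.43) = 0.95
(ε → (β ∧ γ)) ∧ ((¬ε ∨ ε) ∨ (β ∨ ¬γ)) = min(a, b) on (0.26, 0.95) = 0.26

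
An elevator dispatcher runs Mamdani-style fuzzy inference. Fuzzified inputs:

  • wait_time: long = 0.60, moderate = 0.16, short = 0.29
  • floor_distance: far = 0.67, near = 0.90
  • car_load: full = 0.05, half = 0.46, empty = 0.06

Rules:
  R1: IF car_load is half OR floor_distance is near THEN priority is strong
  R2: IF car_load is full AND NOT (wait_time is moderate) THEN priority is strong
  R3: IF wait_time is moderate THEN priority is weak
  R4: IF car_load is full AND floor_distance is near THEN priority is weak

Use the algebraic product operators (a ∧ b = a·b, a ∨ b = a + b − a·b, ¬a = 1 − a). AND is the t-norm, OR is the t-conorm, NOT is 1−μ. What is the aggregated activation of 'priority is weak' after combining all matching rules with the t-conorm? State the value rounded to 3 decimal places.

0.198

R1: half=0.46, near=0.90; OR[a + b − a·b] → w = 0.9460
R2: full=0.05, ¬moderate=1−0.16=0.84; AND[a·b] → w = 0.0420
R3: moderate=0.16 → w = 0.1600
R4: full=0.05, near=0.90; AND[a·b] → w = 0.0450
Rules with consequent 'weak': {R3, R4} → strengths 0.1600, 0.0450
Aggregate via t-conorm [a + b − a·b]: 0.1978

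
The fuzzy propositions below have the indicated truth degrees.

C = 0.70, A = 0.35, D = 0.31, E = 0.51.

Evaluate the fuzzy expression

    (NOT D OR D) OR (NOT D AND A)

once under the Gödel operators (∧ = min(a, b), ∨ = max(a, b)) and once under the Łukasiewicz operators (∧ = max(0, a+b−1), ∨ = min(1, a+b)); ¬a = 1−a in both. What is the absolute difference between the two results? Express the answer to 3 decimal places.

Under Gödel:
  NOT D = 1 − 0.31 = 0.69
  NOT D OR D = max(a, b) on (0.69, 0.31) = 0.69
  NOT D = 1 − 0.31 = 0.69
  NOT D AND A = min(a, b) on (0.69, 0.35) = 0.35
  (NOT D OR D) OR (NOT D AND A) = max(a, b) on (0.69, 0.35) = 0.69
  → value = 0.6900
Under Łukasiewicz:
  NOT D = 1 − 0.31 = 0.69
  NOT D OR D = min(1, a+b) on (0.69, 0.31) = 1.00
  NOT D = 1 − 0.31 = 0.69
  NOT D AND A = max(0, a+b−1) on (0.69, 0.35) = 0.04
  (NOT D OR D) OR (NOT D AND A) = min(1, a+b) on (1.00, 0.04) = 1.00
  → value = 1.0000
|0.6900 − 1.0000| = 0.310

0.310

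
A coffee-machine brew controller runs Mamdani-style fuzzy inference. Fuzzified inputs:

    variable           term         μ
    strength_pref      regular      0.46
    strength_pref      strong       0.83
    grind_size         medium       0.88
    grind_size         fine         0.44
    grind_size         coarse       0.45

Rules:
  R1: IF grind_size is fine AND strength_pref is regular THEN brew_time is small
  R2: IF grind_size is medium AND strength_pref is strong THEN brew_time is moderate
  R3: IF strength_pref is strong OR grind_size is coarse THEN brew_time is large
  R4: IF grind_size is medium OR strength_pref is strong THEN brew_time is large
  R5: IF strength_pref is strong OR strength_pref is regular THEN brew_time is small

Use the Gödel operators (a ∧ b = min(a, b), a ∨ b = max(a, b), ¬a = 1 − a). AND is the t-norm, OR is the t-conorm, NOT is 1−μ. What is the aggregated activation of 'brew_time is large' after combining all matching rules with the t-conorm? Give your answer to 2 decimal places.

0.88

R1: fine=0.44, regular=0.46; AND[min(a, b)] → w = 0.44
R2: medium=0.88, strong=0.83; AND[min(a, b)] → w = 0.83
R3: strong=0.83, coarse=0.45; OR[max(a, b)] → w = 0.83
R4: medium=0.88, strong=0.83; OR[max(a, b)] → w = 0.88
R5: strong=0.83, regular=0.46; OR[max(a, b)] → w = 0.83
Rules with consequent 'large': {R3, R4} → strengths 0.83, 0.88
Aggregate via t-conorm [max(a, b)]: 0.88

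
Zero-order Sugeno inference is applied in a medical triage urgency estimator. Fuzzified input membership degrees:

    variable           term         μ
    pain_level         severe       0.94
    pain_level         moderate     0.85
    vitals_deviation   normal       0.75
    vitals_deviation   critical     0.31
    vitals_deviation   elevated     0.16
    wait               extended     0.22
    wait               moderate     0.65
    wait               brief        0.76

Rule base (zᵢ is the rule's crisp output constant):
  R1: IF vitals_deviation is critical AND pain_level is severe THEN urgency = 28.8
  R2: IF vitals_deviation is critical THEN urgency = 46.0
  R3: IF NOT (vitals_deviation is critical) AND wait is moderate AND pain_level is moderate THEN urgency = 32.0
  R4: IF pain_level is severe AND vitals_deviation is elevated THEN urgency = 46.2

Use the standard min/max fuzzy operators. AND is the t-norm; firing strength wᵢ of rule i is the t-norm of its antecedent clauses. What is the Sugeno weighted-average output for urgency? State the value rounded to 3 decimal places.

35.930

R1 (z=28.8): critical=0.31, severe=0.94; AND[min(a, b)] → w = 0.31
R2 (z=46.0): critical=0.31 → w = 0.31
R3 (z=32.0): ¬critical=1−0.31=0.69, moderate=0.65, moderate=0.85; AND[min(a, b)] → w = 0.65
R4 (z=46.2): severe=0.94, elevated=0.16; AND[min(a, b)] → w = 0.16
Weighted average = (0.31·28.8 + 0.31·46.0 + 0.65·32.0 + 0.16·46.2) / (0.31 + 0.31 + 0.65 + 0.16)
  = 51.3800 / 1.4300 = 35.930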